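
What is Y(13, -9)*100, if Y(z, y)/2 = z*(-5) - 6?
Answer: -14200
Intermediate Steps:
Y(z, y) = -12 - 10*z (Y(z, y) = 2*(z*(-5) - 6) = 2*(-5*z - 6) = 2*(-6 - 5*z) = -12 - 10*z)
Y(13, -9)*100 = (-12 - 10*13)*100 = (-12 - 130)*100 = -142*100 = -14200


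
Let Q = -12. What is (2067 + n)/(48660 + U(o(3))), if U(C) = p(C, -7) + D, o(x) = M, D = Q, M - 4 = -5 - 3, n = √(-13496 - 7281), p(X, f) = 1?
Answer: 2067/48649 + I*√20777/48649 ≈ 0.042488 + 0.0029629*I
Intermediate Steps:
n = I*√20777 (n = √(-20777) = I*√20777 ≈ 144.14*I)
M = -4 (M = 4 + (-5 - 3) = 4 - 8 = -4)
D = -12
o(x) = -4
U(C) = -11 (U(C) = 1 - 12 = -11)
(2067 + n)/(48660 + U(o(3))) = (2067 + I*√20777)/(48660 - 11) = (2067 + I*√20777)/48649 = (2067 + I*√20777)*(1/48649) = 2067/48649 + I*√20777/48649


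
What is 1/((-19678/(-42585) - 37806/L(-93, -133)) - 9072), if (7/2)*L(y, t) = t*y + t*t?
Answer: -182859990/1659626316203 ≈ -0.00011018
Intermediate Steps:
L(y, t) = 2*t²/7 + 2*t*y/7 (L(y, t) = 2*(t*y + t*t)/7 = 2*(t*y + t²)/7 = 2*(t² + t*y)/7 = 2*t²/7 + 2*t*y/7)
1/((-19678/(-42585) - 37806/L(-93, -133)) - 9072) = 1/((-19678/(-42585) - 37806*(-1/(38*(-133 - 93)))) - 9072) = 1/((-19678*(-1/42585) - 37806/((2/7)*(-133)*(-226))) - 9072) = 1/((19678/42585 - 37806/8588) - 9072) = 1/((19678/42585 - 37806*1/8588) - 9072) = 1/((19678/42585 - 18903/4294) - 9072) = 1/(-720486923/182859990 - 9072) = 1/(-1659626316203/182859990) = -182859990/1659626316203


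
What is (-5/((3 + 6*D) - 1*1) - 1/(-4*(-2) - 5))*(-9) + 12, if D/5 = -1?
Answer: 375/28 ≈ 13.393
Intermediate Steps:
D = -5 (D = 5*(-1) = -5)
(-5/((3 + 6*D) - 1*1) - 1/(-4*(-2) - 5))*(-9) + 12 = (-5/((3 + 6*(-5)) - 1*1) - 1/(-4*(-2) - 5))*(-9) + 12 = (-5/((3 - 30) - 1) - 1/(8 - 5))*(-9) + 12 = (-5/(-27 - 1) - 1/3)*(-9) + 12 = (-5/(-28) - 1*⅓)*(-9) + 12 = (-5*(-1/28) - ⅓)*(-9) + 12 = (5/28 - ⅓)*(-9) + 12 = -13/84*(-9) + 12 = 39/28 + 12 = 375/28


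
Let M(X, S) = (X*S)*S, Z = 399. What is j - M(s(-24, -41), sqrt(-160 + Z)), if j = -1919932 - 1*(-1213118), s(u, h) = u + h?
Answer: -691279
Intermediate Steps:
s(u, h) = h + u
M(X, S) = X*S**2 (M(X, S) = (S*X)*S = X*S**2)
j = -706814 (j = -1919932 + 1213118 = -706814)
j - M(s(-24, -41), sqrt(-160 + Z)) = -706814 - (-41 - 24)*(sqrt(-160 + 399))**2 = -706814 - (-65)*(sqrt(239))**2 = -706814 - (-65)*239 = -706814 - 1*(-15535) = -706814 + 15535 = -691279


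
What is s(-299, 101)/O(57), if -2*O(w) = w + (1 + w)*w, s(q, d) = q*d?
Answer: 60398/3363 ≈ 17.960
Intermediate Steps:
s(q, d) = d*q
O(w) = -w/2 - w*(1 + w)/2 (O(w) = -(w + (1 + w)*w)/2 = -(w + w*(1 + w))/2 = -w/2 - w*(1 + w)/2)
s(-299, 101)/O(57) = (101*(-299))/((-½*57*(2 + 57))) = -30199/((-½*57*59)) = -30199/(-3363/2) = -30199*(-2/3363) = 60398/3363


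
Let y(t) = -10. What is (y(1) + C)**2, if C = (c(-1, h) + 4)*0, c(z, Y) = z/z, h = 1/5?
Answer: 100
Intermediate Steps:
h = 1/5 ≈ 0.20000
c(z, Y) = 1
C = 0 (C = (1 + 4)*0 = 5*0 = 0)
(y(1) + C)**2 = (-10 + 0)**2 = (-10)**2 = 100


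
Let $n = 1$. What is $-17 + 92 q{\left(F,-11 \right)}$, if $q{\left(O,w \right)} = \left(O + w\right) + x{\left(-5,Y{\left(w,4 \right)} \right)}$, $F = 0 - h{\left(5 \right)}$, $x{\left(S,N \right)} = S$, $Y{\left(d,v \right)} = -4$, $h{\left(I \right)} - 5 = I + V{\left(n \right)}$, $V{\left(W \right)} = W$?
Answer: $-2501$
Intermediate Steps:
$h{\left(I \right)} = 6 + I$ ($h{\left(I \right)} = 5 + \left(I + 1\right) = 5 + \left(1 + I\right) = 6 + I$)
$F = -11$ ($F = 0 - \left(6 + 5\right) = 0 - 11 = -11$)
$q{\left(O,w \right)} = -5 + O + w$ ($q{\left(O,w \right)} = \left(O + w\right) - 5 = -5 + O + w$)
$-17 + 92 q{\left(F,-11 \right)} = -17 + 92 \left(-5 - 11 - 11\right) = -17 + 92 \left(-27\right) = -17 - 2484 = -2501$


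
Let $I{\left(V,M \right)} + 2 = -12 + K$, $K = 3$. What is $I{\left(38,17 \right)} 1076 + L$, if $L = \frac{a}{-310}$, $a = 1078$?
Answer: $- \frac{1835119}{155} \approx -11839.0$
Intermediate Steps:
$L = - \frac{539}{155}$ ($L = \frac{1078}{-310} = 1078 \left(- \frac{1}{310}\right) = - \frac{539}{155} \approx -3.4774$)
$I{\left(V,M \right)} = -11$ ($I{\left(V,M \right)} = -2 + \left(-12 + 3\right) = -2 - 9 = -11$)
$I{\left(38,17 \right)} 1076 + L = \left(-11\right) 1076 - \frac{539}{155} = -11836 - \frac{539}{155} = - \frac{1835119}{155}$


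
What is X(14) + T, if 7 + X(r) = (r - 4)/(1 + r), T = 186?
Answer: 539/3 ≈ 179.67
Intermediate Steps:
X(r) = -7 + (-4 + r)/(1 + r) (X(r) = -7 + (r - 4)/(1 + r) = -7 + (-4 + r)/(1 + r))
X(14) + T = (-11 - 6*14)/(1 + 14) + 186 = (-11 - 84)/15 + 186 = (1/15)*(-95) + 186 = -19/3 + 186 = 539/3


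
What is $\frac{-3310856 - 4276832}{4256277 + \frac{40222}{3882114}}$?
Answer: $- \frac{3682033726554}{2065419071225} \approx -1.7827$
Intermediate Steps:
$\frac{-3310856 - 4276832}{4256277 + \frac{40222}{3882114}} = - \frac{7587688}{4256277 + 40222 \cdot \frac{1}{3882114}} = - \frac{7587688}{4256277 + \frac{20111}{1941057}} = - \frac{7587688}{\frac{8261676284900}{1941057}} = \left(-7587688\right) \frac{1941057}{8261676284900} = - \frac{3682033726554}{2065419071225}$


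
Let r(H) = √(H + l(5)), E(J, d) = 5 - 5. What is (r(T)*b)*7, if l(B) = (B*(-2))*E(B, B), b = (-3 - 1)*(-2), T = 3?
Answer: 56*√3 ≈ 96.995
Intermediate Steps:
E(J, d) = 0
b = 8 (b = -4*(-2) = 8)
l(B) = 0 (l(B) = (B*(-2))*0 = -2*B*0 = 0)
r(H) = √H (r(H) = √(H + 0) = √H)
(r(T)*b)*7 = (√3*8)*7 = (8*√3)*7 = 56*√3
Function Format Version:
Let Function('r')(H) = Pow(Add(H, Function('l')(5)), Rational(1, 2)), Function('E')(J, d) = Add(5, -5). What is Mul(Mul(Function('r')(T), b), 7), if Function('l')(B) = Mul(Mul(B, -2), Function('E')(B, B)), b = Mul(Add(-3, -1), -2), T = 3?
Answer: Mul(56, Pow(3, Rational(1, 2))) ≈ 96.995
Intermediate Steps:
Function('E')(J, d) = 0
b = 8 (b = Mul(-4, -2) = 8)
Function('l')(B) = 0 (Function('l')(B) = Mul(Mul(B, -2), 0) = Mul(Mul(-2, B), 0) = 0)
Function('r')(H) = Pow(H, Rational(1, 2)) (Function('r')(H) = Pow(Add(H, 0), Rational(1, 2)) = Pow(H, Rational(1, 2)))
Mul(Mul(Function('r')(T), b), 7) = Mul(Mul(Pow(3, Rational(1, 2)), 8), 7) = Mul(Mul(8, Pow(3, Rational(1, 2))), 7) = Mul(56, Pow(3, Rational(1, 2)))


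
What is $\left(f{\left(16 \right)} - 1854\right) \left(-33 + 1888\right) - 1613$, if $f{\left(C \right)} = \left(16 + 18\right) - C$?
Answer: $-3407393$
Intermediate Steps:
$f{\left(C \right)} = 34 - C$
$\left(f{\left(16 \right)} - 1854\right) \left(-33 + 1888\right) - 1613 = \left(\left(34 - 16\right) - 1854\right) \left(-33 + 1888\right) - 1613 = \left(\left(34 - 16\right) - 1854\right) 1855 - 1613 = \left(18 - 1854\right) 1855 - 1613 = \left(-1836\right) 1855 - 1613 = -3405780 - 1613 = -3407393$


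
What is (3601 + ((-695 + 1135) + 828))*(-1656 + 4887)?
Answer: 15731739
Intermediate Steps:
(3601 + ((-695 + 1135) + 828))*(-1656 + 4887) = (3601 + (440 + 828))*3231 = (3601 + 1268)*3231 = 4869*3231 = 15731739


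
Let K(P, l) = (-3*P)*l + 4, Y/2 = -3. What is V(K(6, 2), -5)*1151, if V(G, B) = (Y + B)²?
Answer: 139271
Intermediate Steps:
Y = -6 (Y = 2*(-3) = -6)
K(P, l) = 4 - 3*P*l (K(P, l) = -3*P*l + 4 = 4 - 3*P*l)
V(G, B) = (-6 + B)²
V(K(6, 2), -5)*1151 = (-6 - 5)²*1151 = (-11)²*1151 = 121*1151 = 139271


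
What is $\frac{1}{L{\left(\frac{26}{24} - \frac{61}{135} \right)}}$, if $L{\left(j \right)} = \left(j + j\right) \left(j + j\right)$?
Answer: $\frac{72900}{116281} \approx 0.62693$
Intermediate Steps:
$L{\left(j \right)} = 4 j^{2}$ ($L{\left(j \right)} = 2 j 2 j = 4 j^{2}$)
$\frac{1}{L{\left(\frac{26}{24} - \frac{61}{135} \right)}} = \frac{1}{4 \left(\frac{26}{24} - \frac{61}{135}\right)^{2}} = \frac{1}{4 \left(26 \cdot \frac{1}{24} - \frac{61}{135}\right)^{2}} = \frac{1}{4 \left(\frac{13}{12} - \frac{61}{135}\right)^{2}} = \frac{1}{4 \left(\frac{341}{540}\right)^{2}} = \frac{1}{4 \cdot \frac{116281}{291600}} = \frac{1}{\frac{116281}{72900}} = \frac{72900}{116281}$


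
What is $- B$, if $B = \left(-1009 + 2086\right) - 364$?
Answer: $-713$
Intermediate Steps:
$B = 713$ ($B = 1077 - 364 = 713$)
$- B = \left(-1\right) 713 = -713$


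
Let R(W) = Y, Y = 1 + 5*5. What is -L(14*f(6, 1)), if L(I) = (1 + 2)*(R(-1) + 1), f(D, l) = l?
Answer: -81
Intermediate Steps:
Y = 26 (Y = 1 + 25 = 26)
R(W) = 26
L(I) = 81 (L(I) = (1 + 2)*(26 + 1) = 3*27 = 81)
-L(14*f(6, 1)) = -1*81 = -81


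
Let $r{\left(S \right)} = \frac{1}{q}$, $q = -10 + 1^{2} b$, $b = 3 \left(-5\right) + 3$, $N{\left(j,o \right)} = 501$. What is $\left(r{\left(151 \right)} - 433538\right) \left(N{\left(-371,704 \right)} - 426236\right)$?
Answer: $\frac{4060591035195}{22} \approx 1.8457 \cdot 10^{11}$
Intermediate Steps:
$b = -12$ ($b = -15 + 3 = -12$)
$q = -22$ ($q = -10 + 1^{2} \left(-12\right) = -10 + 1 \left(-12\right) = -10 - 12 = -22$)
$r{\left(S \right)} = - \frac{1}{22}$ ($r{\left(S \right)} = \frac{1}{-22} = - \frac{1}{22}$)
$\left(r{\left(151 \right)} - 433538\right) \left(N{\left(-371,704 \right)} - 426236\right) = \left(- \frac{1}{22} - 433538\right) \left(501 - 426236\right) = \left(- \frac{9537837}{22}\right) \left(-425735\right) = \frac{4060591035195}{22}$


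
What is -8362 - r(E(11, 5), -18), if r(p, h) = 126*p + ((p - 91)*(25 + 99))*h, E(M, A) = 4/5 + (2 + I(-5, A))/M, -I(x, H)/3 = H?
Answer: -11675296/55 ≈ -2.1228e+5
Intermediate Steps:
I(x, H) = -3*H
E(M, A) = ⅘ + (2 - 3*A)/M (E(M, A) = 4/5 + (2 - 3*A)/M = 4*(⅕) + (2 - 3*A)/M = ⅘ + (2 - 3*A)/M)
r(p, h) = 126*p + h*(-11284 + 124*p) (r(p, h) = 126*p + ((-91 + p)*124)*h = 126*p + (-11284 + 124*p)*h = 126*p + h*(-11284 + 124*p))
-8362 - r(E(11, 5), -18) = -8362 - (-11284*(-18) + 126*((⅕)*(10 - 15*5 + 4*11)/11) + 124*(-18)*((⅕)*(10 - 15*5 + 4*11)/11)) = -8362 - (203112 + 126*((⅕)*(1/11)*(10 - 75 + 44)) + 124*(-18)*((⅕)*(1/11)*(10 - 75 + 44))) = -8362 - (203112 + 126*((⅕)*(1/11)*(-21)) + 124*(-18)*((⅕)*(1/11)*(-21))) = -8362 - (203112 + 126*(-21/55) + 124*(-18)*(-21/55)) = -8362 - (203112 - 2646/55 + 46872/55) = -8362 - 1*11215386/55 = -8362 - 11215386/55 = -11675296/55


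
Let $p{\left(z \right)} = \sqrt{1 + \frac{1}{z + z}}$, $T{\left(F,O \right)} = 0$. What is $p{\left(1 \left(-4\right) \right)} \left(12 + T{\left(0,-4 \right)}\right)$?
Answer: $3 \sqrt{14} \approx 11.225$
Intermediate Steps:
$p{\left(z \right)} = \sqrt{1 + \frac{1}{2 z}}$
$p{\left(1 \left(-4\right) \right)} \left(12 + T{\left(0,-4 \right)}\right) = \frac{\sqrt{4 + \frac{2}{1 \left(-4\right)}}}{2} \left(12 + 0\right) = \frac{\sqrt{4 + \frac{2}{-4}}}{2} \cdot 12 = \frac{\sqrt{4 + 2 \left(- \frac{1}{4}\right)}}{2} \cdot 12 = \frac{\sqrt{4 - \frac{1}{2}}}{2} \cdot 12 = \frac{\sqrt{\frac{7}{2}}}{2} \cdot 12 = \frac{\frac{1}{2} \sqrt{14}}{2} \cdot 12 = \frac{\sqrt{14}}{4} \cdot 12 = 3 \sqrt{14}$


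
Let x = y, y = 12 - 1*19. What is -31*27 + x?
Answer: -844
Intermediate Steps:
y = -7 (y = 12 - 19 = -7)
x = -7
-31*27 + x = -31*27 - 7 = -837 - 7 = -844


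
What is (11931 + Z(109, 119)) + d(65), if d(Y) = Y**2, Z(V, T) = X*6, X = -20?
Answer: 16036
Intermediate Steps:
Z(V, T) = -120 (Z(V, T) = -20*6 = -120)
(11931 + Z(109, 119)) + d(65) = (11931 - 120) + 65**2 = 11811 + 4225 = 16036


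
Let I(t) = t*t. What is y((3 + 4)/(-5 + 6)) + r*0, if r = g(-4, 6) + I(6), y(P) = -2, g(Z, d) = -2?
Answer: -2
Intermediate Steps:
I(t) = t²
r = 34 (r = -2 + 6² = -2 + 36 = 34)
y((3 + 4)/(-5 + 6)) + r*0 = -2 + 34*0 = -2 + 0 = -2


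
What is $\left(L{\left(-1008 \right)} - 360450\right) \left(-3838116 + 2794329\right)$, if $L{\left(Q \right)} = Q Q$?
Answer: $-684321370218$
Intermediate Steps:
$L{\left(Q \right)} = Q^{2}$
$\left(L{\left(-1008 \right)} - 360450\right) \left(-3838116 + 2794329\right) = \left(\left(-1008\right)^{2} - 360450\right) \left(-3838116 + 2794329\right) = \left(1016064 - 360450\right) \left(-1043787\right) = 655614 \left(-1043787\right) = -684321370218$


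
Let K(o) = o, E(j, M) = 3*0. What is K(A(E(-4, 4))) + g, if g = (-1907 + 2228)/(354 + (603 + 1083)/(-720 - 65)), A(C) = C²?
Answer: 83995/92068 ≈ 0.91231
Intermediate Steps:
E(j, M) = 0
g = 83995/92068 (g = 321/(354 + 1686/(-785)) = 321/(354 + 1686*(-1/785)) = 321/(354 - 1686/785) = 321/(276204/785) = 321*(785/276204) = 83995/92068 ≈ 0.91231)
K(A(E(-4, 4))) + g = 0² + 83995/92068 = 0 + 83995/92068 = 83995/92068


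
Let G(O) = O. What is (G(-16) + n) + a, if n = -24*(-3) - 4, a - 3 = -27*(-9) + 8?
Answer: 306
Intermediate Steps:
a = 254 (a = 3 + (-27*(-9) + 8) = 3 + (243 + 8) = 3 + 251 = 254)
n = 68 (n = 72 - 4 = 68)
(G(-16) + n) + a = (-16 + 68) + 254 = 52 + 254 = 306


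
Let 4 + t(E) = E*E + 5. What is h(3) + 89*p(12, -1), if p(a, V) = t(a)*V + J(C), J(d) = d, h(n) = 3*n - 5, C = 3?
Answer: -12634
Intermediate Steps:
t(E) = 1 + E² (t(E) = -4 + (E*E + 5) = -4 + (E² + 5) = -4 + (5 + E²) = 1 + E²)
h(n) = -5 + 3*n
p(a, V) = 3 + V*(1 + a²) (p(a, V) = (1 + a²)*V + 3 = V*(1 + a²) + 3 = 3 + V*(1 + a²))
h(3) + 89*p(12, -1) = (-5 + 3*3) + 89*(3 - (1 + 12²)) = (-5 + 9) + 89*(3 - (1 + 144)) = 4 + 89*(3 - 1*145) = 4 + 89*(3 - 145) = 4 + 89*(-142) = 4 - 12638 = -12634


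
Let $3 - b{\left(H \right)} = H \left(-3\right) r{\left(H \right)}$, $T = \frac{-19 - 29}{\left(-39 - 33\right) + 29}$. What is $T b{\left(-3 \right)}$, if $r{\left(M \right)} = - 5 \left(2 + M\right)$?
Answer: $- \frac{2016}{43} \approx -46.884$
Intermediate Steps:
$r{\left(M \right)} = -10 - 5 M$
$T = \frac{48}{43}$ ($T = - \frac{48}{-72 + 29} = - \frac{48}{-43} = \left(-48\right) \left(- \frac{1}{43}\right) = \frac{48}{43} \approx 1.1163$)
$b{\left(H \right)} = 3 + 3 H \left(-10 - 5 H\right)$ ($b{\left(H \right)} = 3 - H \left(-3\right) \left(-10 - 5 H\right) = 3 - - 3 H \left(-10 - 5 H\right) = 3 + 3 H \left(-10 - 5 H\right)$)
$T b{\left(-3 \right)} = \frac{48 \left(3 - - 45 \left(2 - 3\right)\right)}{43} = \frac{48 \left(3 - \left(-45\right) \left(-1\right)\right)}{43} = \frac{48 \left(3 - 45\right)}{43} = \frac{48}{43} \left(-42\right) = - \frac{2016}{43}$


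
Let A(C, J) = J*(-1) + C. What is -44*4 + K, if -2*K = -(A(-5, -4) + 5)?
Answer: -174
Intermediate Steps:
A(C, J) = C - J (A(C, J) = -J + C = C - J)
K = 2 (K = -(-1)*((-5 - 1*(-4)) + 5)/2 = -(-1)*((-5 + 4) + 5)/2 = -(-1)*(-1 + 5)/2 = -(-1)*4/2 = -½*(-4) = 2)
-44*4 + K = -44*4 + 2 = -176 + 2 = -174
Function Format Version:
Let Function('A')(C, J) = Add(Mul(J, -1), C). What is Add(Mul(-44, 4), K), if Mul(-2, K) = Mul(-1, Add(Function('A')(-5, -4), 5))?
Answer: -174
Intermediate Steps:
Function('A')(C, J) = Add(C, Mul(-1, J)) (Function('A')(C, J) = Add(Mul(-1, J), C) = Add(C, Mul(-1, J)))
K = 2 (K = Mul(Rational(-1, 2), Mul(-1, Add(Add(-5, Mul(-1, -4)), 5))) = Mul(Rational(-1, 2), Mul(-1, Add(Add(-5, 4), 5))) = Mul(Rational(-1, 2), Mul(-1, Add(-1, 5))) = Mul(Rational(-1, 2), Mul(-1, 4)) = Mul(Rational(-1, 2), -4) = 2)
Add(Mul(-44, 4), K) = Add(Mul(-44, 4), 2) = Add(-176, 2) = -174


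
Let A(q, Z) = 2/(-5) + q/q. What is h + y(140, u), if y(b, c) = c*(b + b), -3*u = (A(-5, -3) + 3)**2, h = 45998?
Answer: 223942/5 ≈ 44788.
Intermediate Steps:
A(q, Z) = 3/5 (A(q, Z) = 2*(-1/5) + 1 = -2/5 + 1 = 3/5)
u = -108/25 (u = -(3/5 + 3)**2/3 = -(18/5)**2/3 = -1/3*324/25 = -108/25 ≈ -4.3200)
y(b, c) = 2*b*c (y(b, c) = c*(2*b) = 2*b*c)
h + y(140, u) = 45998 + 2*140*(-108/25) = 45998 - 6048/5 = 223942/5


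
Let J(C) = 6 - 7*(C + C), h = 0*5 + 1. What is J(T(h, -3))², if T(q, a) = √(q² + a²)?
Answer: 1996 - 168*√10 ≈ 1464.7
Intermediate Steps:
h = 1 (h = 0 + 1 = 1)
T(q, a) = √(a² + q²)
J(C) = 6 - 14*C (J(C) = 6 - 7*2*C = 6 - 14*C)
J(T(h, -3))² = (6 - 14*√((-3)² + 1²))² = (6 - 14*√(9 + 1))² = (6 - 14*√10)²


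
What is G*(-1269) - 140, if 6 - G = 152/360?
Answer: -36091/5 ≈ -7218.2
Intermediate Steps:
G = 251/45 (G = 6 - 152/360 = 6 - 1*19/45 = 6 - 19/45 = 251/45 ≈ 5.5778)
G*(-1269) - 140 = (251/45)*(-1269) - 140 = -35391/5 - 140 = -36091/5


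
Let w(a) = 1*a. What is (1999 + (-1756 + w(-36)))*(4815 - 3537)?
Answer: 264546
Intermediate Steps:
w(a) = a
(1999 + (-1756 + w(-36)))*(4815 - 3537) = (1999 + (-1756 - 36))*(4815 - 3537) = (1999 - 1792)*1278 = 207*1278 = 264546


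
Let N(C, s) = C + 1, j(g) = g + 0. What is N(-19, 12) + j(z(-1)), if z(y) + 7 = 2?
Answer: -23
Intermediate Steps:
z(y) = -5 (z(y) = -7 + 2 = -5)
j(g) = g
N(C, s) = 1 + C
N(-19, 12) + j(z(-1)) = (1 - 19) - 5 = -18 - 5 = -23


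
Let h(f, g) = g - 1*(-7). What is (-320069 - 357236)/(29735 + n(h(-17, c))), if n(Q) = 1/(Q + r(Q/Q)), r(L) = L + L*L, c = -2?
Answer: -4741135/208146 ≈ -22.778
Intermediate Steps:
h(f, g) = 7 + g (h(f, g) = g + 7 = 7 + g)
r(L) = L + L²
n(Q) = 1/(2 + Q) (n(Q) = 1/(Q + (Q/Q)*(1 + Q/Q)) = 1/(Q + 1*(1 + 1)) = 1/(Q + 1*2) = 1/(Q + 2) = 1/(2 + Q))
(-320069 - 357236)/(29735 + n(h(-17, c))) = (-320069 - 357236)/(29735 + 1/(2 + (7 - 2))) = -677305/(29735 + 1/(2 + 5)) = -677305/(29735 + 1/7) = -677305/(29735 + ⅐) = -677305/208146/7 = -677305*7/208146 = -4741135/208146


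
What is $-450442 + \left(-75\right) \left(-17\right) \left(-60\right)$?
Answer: $-526942$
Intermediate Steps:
$-450442 + \left(-75\right) \left(-17\right) \left(-60\right) = -450442 + 1275 \left(-60\right) = -450442 - 76500 = -526942$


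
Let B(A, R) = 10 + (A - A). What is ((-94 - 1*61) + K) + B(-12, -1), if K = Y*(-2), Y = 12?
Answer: -169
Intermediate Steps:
B(A, R) = 10 (B(A, R) = 10 + 0 = 10)
K = -24 (K = 12*(-2) = -24)
((-94 - 1*61) + K) + B(-12, -1) = ((-94 - 1*61) - 24) + 10 = ((-94 - 61) - 24) + 10 = (-155 - 24) + 10 = -179 + 10 = -169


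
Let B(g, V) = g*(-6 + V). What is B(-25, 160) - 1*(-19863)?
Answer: 16013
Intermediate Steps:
B(-25, 160) - 1*(-19863) = -25*(-6 + 160) - 1*(-19863) = -25*154 + 19863 = -3850 + 19863 = 16013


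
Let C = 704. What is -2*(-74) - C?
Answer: -556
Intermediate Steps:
-2*(-74) - C = -2*(-74) - 1*704 = 148 - 704 = -556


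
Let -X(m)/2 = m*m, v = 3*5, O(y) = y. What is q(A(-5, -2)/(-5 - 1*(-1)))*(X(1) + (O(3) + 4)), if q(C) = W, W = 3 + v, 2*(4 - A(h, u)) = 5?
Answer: 90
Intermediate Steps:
A(h, u) = 3/2 (A(h, u) = 4 - ½*5 = 4 - 5/2 = 3/2)
v = 15
X(m) = -2*m² (X(m) = -2*m*m = -2*m²)
W = 18 (W = 3 + 15 = 18)
q(C) = 18
q(A(-5, -2)/(-5 - 1*(-1)))*(X(1) + (O(3) + 4)) = 18*(-2*1² + (3 + 4)) = 18*(-2*1 + 7) = 18*(-2 + 7) = 18*5 = 90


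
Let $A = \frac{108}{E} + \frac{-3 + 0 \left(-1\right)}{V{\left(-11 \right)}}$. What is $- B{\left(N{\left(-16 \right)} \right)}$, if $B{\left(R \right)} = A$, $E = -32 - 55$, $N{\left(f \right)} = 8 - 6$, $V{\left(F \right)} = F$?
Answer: $\frac{309}{319} \approx 0.96865$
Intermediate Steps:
$N{\left(f \right)} = 2$
$E = -87$
$A = - \frac{309}{319}$ ($A = \frac{108}{-87} + \frac{-3 + 0 \left(-1\right)}{-11} = 108 \left(- \frac{1}{87}\right) + \left(-3 + 0\right) \left(- \frac{1}{11}\right) = - \frac{36}{29} - - \frac{3}{11} = - \frac{36}{29} + \frac{3}{11} = - \frac{309}{319} \approx -0.96865$)
$B{\left(R \right)} = - \frac{309}{319}$
$- B{\left(N{\left(-16 \right)} \right)} = \left(-1\right) \left(- \frac{309}{319}\right) = \frac{309}{319}$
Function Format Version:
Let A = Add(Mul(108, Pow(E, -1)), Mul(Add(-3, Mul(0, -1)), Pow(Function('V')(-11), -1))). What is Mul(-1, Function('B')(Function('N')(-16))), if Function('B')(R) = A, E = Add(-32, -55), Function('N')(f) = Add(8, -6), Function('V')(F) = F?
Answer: Rational(309, 319) ≈ 0.96865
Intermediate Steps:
Function('N')(f) = 2
E = -87
A = Rational(-309, 319) (A = Add(Mul(108, Pow(-87, -1)), Mul(Add(-3, Mul(0, -1)), Pow(-11, -1))) = Add(Mul(108, Rational(-1, 87)), Mul(Add(-3, 0), Rational(-1, 11))) = Add(Rational(-36, 29), Mul(-3, Rational(-1, 11))) = Add(Rational(-36, 29), Rational(3, 11)) = Rational(-309, 319) ≈ -0.96865)
Function('B')(R) = Rational(-309, 319)
Mul(-1, Function('B')(Function('N')(-16))) = Mul(-1, Rational(-309, 319)) = Rational(309, 319)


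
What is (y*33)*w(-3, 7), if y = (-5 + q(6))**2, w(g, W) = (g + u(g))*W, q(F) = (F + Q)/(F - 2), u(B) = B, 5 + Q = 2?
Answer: -200277/8 ≈ -25035.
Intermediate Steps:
Q = -3 (Q = -5 + 2 = -3)
q(F) = (-3 + F)/(-2 + F) (q(F) = (F - 3)/(F - 2) = (-3 + F)/(-2 + F))
w(g, W) = 2*W*g (w(g, W) = (g + g)*W = (2*g)*W = 2*W*g)
y = 289/16 (y = (-5 + (-3 + 6)/(-2 + 6))**2 = (-5 + 3/4)**2 = (-17/4)**2 = 289/16 ≈ 18.063)
(y*33)*w(-3, 7) = ((289/16)*33)*(2*7*(-3)) = (9537/16)*(-42) = -200277/8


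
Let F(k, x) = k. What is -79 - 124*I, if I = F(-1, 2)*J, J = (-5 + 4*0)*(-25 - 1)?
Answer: 16041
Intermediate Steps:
J = 130 (J = (-5 + 0)*(-26) = -5*(-26) = 130)
I = -130 (I = -1*130 = -130)
-79 - 124*I = -79 - 124*(-130) = -79 + 16120 = 16041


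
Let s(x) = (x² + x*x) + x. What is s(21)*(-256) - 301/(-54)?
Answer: -12482771/54 ≈ -2.3116e+5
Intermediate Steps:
s(x) = x + 2*x² (s(x) = (x² + x²) + x = 2*x² + x = x + 2*x²)
s(21)*(-256) - 301/(-54) = (21*(1 + 2*21))*(-256) - 301/(-54) = (21*(1 + 42))*(-256) - 301*(-1/54) = (21*43)*(-256) + 301/54 = 903*(-256) + 301/54 = -231168 + 301/54 = -12482771/54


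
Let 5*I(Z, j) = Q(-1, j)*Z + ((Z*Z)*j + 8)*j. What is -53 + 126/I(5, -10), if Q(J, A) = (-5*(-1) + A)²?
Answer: -26851/509 ≈ -52.752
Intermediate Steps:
Q(J, A) = (5 + A)²
I(Z, j) = Z*(5 + j)²/5 + j*(8 + j*Z²)/5 (I(Z, j) = ((5 + j)²*Z + ((Z*Z)*j + 8)*j)/5 = (Z*(5 + j)² + (Z²*j + 8)*j)/5 = (Z*(5 + j)² + (j*Z² + 8)*j)/5 = (Z*(5 + j)² + (8 + j*Z²)*j)/5 = (Z*(5 + j)² + j*(8 + j*Z²))/5 = Z*(5 + j)²/5 + j*(8 + j*Z²)/5)
-53 + 126/I(5, -10) = -53 + 126/((8/5)*(-10) + (⅕)*5*(5 - 10)² + (⅕)*5²*(-10)²) = -53 + 126/(-16 + (⅕)*5*(-5)² + (⅕)*25*100) = -53 + 126/(-16 + (⅕)*5*25 + 500) = -53 + 126/(-16 + 25 + 500) = -53 + 126/509 = -26851/509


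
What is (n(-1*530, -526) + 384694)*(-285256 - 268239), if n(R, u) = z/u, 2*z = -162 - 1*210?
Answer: -55999643529425/263 ≈ -2.1293e+11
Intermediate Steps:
z = -186 (z = (-162 - 1*210)/2 = (-162 - 210)/2 = (½)*(-372) = -186)
n(R, u) = -186/u
(n(-1*530, -526) + 384694)*(-285256 - 268239) = (-186/(-526) + 384694)*(-285256 - 268239) = (-186*(-1/526) + 384694)*(-553495) = (93/263 + 384694)*(-553495) = (101174615/263)*(-553495) = -55999643529425/263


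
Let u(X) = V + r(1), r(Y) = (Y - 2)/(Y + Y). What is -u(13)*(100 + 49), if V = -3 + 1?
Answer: 745/2 ≈ 372.50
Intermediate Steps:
r(Y) = (-2 + Y)/(2*Y) (r(Y) = (-2 + Y)/((2*Y)) = (-2 + Y)*(1/(2*Y)) = (-2 + Y)/(2*Y))
V = -2
u(X) = -5/2 (u(X) = -2 + (½)*(-2 + 1)/1 = -2 + (½)*1*(-1) = -2 - ½ = -5/2)
-u(13)*(100 + 49) = -(-5)*(100 + 49)/2 = -(-5)*149/2 = -1*(-745/2) = 745/2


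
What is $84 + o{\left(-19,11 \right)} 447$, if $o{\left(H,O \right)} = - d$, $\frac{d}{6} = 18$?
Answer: $-48192$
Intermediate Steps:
$d = 108$ ($d = 6 \cdot 18 = 108$)
$o{\left(H,O \right)} = -108$ ($o{\left(H,O \right)} = \left(-1\right) 108 = -108$)
$84 + o{\left(-19,11 \right)} 447 = 84 - 48276 = -48192$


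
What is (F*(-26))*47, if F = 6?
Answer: -7332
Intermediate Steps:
(F*(-26))*47 = (6*(-26))*47 = -156*47 = -7332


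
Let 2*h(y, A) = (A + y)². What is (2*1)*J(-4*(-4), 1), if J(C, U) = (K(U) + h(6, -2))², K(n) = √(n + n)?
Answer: 132 + 32*√2 ≈ 177.25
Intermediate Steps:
h(y, A) = (A + y)²/2
K(n) = √2*√n (K(n) = √(2*n) = √2*√n)
J(C, U) = (8 + √2*√U)² (J(C, U) = (√2*√U + (-2 + 6)²/2)² = (√2*√U + (½)*4²)² = (√2*√U + (½)*16)² = (√2*√U + 8)² = (8 + √2*√U)²)
(2*1)*J(-4*(-4), 1) = (2*1)*(8 + √2*√1)² = 2*(8 + √2*1)² = 2*(8 + √2)²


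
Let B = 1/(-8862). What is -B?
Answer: 1/8862 ≈ 0.00011284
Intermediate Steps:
B = -1/8862 ≈ -0.00011284
-B = -1*(-1/8862) = 1/8862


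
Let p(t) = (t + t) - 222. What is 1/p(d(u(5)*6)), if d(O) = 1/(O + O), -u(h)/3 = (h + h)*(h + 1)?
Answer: -1080/239761 ≈ -0.0045045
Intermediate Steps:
u(h) = -6*h*(1 + h) (u(h) = -3*(h + h)*(h + 1) = -3*2*h*(1 + h) = -6*h*(1 + h))
d(O) = 1/(2*O)
p(t) = -222 + 2*t (p(t) = 2*t - 222 = -222 + 2*t)
1/p(d(u(5)*6)) = 1/(-222 + 2*(1/(2*((-6*5*(1 + 5)*6))))) = 1/(-222 + 2*(1/(2*((-6*5*6*6))))) = 1/(-222 + 2*(1/(2*((-180*6))))) = 1/(-222 + 2*((½)/(-1080))) = 1/(-222 + 2*((½)*(-1/1080))) = 1/(-222 + 2*(-1/2160)) = 1/(-222 - 1/1080) = 1/(-239761/1080) = -1080/239761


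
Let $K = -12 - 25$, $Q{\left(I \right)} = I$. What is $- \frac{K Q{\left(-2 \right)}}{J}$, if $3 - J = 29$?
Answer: $\frac{37}{13} \approx 2.8462$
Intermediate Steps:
$K = -37$ ($K = -12 - 25 = -37$)
$J = -26$ ($J = 3 - 29 = -26$)
$- \frac{K Q{\left(-2 \right)}}{J} = - \frac{\left(-37\right) \left(-2\right)}{-26} = - \frac{74 \left(-1\right)}{26} = \left(-1\right) \left(- \frac{37}{13}\right) = \frac{37}{13}$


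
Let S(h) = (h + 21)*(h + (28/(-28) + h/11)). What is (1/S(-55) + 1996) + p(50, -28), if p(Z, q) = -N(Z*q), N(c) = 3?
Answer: 4133483/2074 ≈ 1993.0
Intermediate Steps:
p(Z, q) = -3 (p(Z, q) = -1*3 = -3)
S(h) = (-1 + 12*h/11)*(21 + h) (S(h) = (21 + h)*(h + (28*(-1/28) + h*(1/11))) = (21 + h)*(h + (-1 + h/11)) = (21 + h)*(-1 + 12*h/11) = (-1 + 12*h/11)*(21 + h))
(1/S(-55) + 1996) + p(50, -28) = (1/(-21 + (12/11)*(-55)² + (241/11)*(-55)) + 1996) - 3 = (1/(-21 + (12/11)*3025 - 1205) + 1996) - 3 = (1/(-21 + 3300 - 1205) + 1996) - 3 = (1/2074 + 1996) - 3 = 4139705/2074 - 3 = 4133483/2074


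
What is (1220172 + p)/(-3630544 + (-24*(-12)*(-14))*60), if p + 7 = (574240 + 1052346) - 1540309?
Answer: -653221/1936232 ≈ -0.33737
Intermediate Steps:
p = 86270 (p = -7 + ((574240 + 1052346) - 1540309) = -7 + (1626586 - 1540309) = -7 + 86277 = 86270)
(1220172 + p)/(-3630544 + (-24*(-12)*(-14))*60) = (1220172 + 86270)/(-3630544 + (-24*(-12)*(-14))*60) = 1306442/(-3630544 + (288*(-14))*60) = 1306442/(-3630544 - 4032*60) = 1306442/(-3630544 - 241920) = 1306442/(-3872464) = 1306442*(-1/3872464) = -653221/1936232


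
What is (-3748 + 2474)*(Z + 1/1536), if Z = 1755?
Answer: -1717148797/768 ≈ -2.2359e+6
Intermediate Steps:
(-3748 + 2474)*(Z + 1/1536) = (-3748 + 2474)*(1755 + 1/1536) = -1274*(1755 + 1/1536) = -1274*2695681/1536 = -1717148797/768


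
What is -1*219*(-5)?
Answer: 1095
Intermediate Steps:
-1*219*(-5) = -219*(-5) = 1095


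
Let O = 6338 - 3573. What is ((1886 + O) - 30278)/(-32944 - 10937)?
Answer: 25627/43881 ≈ 0.58401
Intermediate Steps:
O = 2765
((1886 + O) - 30278)/(-32944 - 10937) = ((1886 + 2765) - 30278)/(-32944 - 10937) = (4651 - 30278)/(-43881) = -25627*(-1/43881) = 25627/43881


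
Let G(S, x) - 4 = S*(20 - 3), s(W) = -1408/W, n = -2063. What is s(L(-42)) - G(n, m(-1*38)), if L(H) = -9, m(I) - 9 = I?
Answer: 317011/9 ≈ 35223.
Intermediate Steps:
m(I) = 9 + I
G(S, x) = 4 + 17*S (G(S, x) = 4 + S*(20 - 3) = 4 + S*17 = 4 + 17*S)
s(L(-42)) - G(n, m(-1*38)) = -1408/(-9) - (4 + 17*(-2063)) = -1408*(-1/9) - (4 - 35071) = 1408/9 - 1*(-35067) = 1408/9 + 35067 = 317011/9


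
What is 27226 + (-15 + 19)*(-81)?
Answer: 26902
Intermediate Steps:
27226 + (-15 + 19)*(-81) = 27226 + 4*(-81) = 27226 - 324 = 26902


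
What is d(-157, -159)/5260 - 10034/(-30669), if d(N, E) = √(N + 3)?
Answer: 10034/30669 + I*√154/5260 ≈ 0.32717 + 0.0023593*I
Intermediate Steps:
d(N, E) = √(3 + N)
d(-157, -159)/5260 - 10034/(-30669) = √(3 - 157)/5260 - 10034/(-30669) = √(-154)*(1/5260) - 10034*(-1/30669) = (I*√154)*(1/5260) + 10034/30669 = I*√154/5260 + 10034/30669 = 10034/30669 + I*√154/5260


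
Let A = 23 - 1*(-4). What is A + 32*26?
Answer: 859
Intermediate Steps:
A = 27 (A = 23 + 4 = 27)
A + 32*26 = 27 + 32*26 = 27 + 832 = 859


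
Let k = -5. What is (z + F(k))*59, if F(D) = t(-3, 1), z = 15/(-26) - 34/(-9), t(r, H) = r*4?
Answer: -121481/234 ≈ -519.15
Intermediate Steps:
t(r, H) = 4*r
z = 749/234 (z = 15*(-1/26) - 34*(-1/9) = -15/26 + 34/9 = 749/234 ≈ 3.2009)
F(D) = -12 (F(D) = 4*(-3) = -12)
(z + F(k))*59 = (749/234 - 12)*59 = -2059/234*59 = -121481/234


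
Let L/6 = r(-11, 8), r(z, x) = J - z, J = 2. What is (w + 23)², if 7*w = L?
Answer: 57121/49 ≈ 1165.7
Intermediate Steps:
r(z, x) = 2 - z
L = 78 (L = 6*(2 - 1*(-11)) = 6*(2 + 11) = 6*13 = 78)
w = 78/7 (w = (⅐)*78 = 78/7 ≈ 11.143)
(w + 23)² = (78/7 + 23)² = (239/7)² = 57121/49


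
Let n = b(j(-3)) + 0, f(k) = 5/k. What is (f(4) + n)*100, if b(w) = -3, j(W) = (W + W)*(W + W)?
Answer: -175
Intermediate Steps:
j(W) = 4*W² (j(W) = (2*W)*(2*W) = 4*W²)
n = -3 (n = -3 + 0 = -3)
(f(4) + n)*100 = (5/4 - 3)*100 = -7/4*100 = -175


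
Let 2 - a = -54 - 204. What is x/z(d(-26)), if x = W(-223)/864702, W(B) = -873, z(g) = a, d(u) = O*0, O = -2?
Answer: -97/24980280 ≈ -3.8831e-6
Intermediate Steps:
a = 260 (a = 2 - (-54 - 204) = 2 - 1*(-258) = 2 + 258 = 260)
d(u) = 0 (d(u) = -2*0 = 0)
z(g) = 260
x = -97/96078 (x = -873/864702 = -873*1/864702 = -97/96078 ≈ -0.0010096)
x/z(d(-26)) = -97/96078/260 = -97/96078*1/260 = -97/24980280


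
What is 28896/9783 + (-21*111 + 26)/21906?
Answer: 67827329/23811822 ≈ 2.8485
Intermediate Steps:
28896/9783 + (-21*111 + 26)/21906 = 28896*(1/9783) + (-2331 + 26)*(1/21906) = 9632/3261 - 2305*1/21906 = 9632/3261 - 2305/21906 = 67827329/23811822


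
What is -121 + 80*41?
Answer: 3159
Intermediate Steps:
-121 + 80*41 = -121 + 3280 = 3159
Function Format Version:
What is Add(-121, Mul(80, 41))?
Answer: 3159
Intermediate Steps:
Add(-121, Mul(80, 41)) = Add(-121, 3280) = 3159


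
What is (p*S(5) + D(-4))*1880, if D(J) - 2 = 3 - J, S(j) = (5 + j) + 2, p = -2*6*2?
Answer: -524520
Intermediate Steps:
p = -24 (p = -12*2 = -24)
S(j) = 7 + j
D(J) = 5 - J (D(J) = 2 + (3 - J) = 5 - J)
(p*S(5) + D(-4))*1880 = (-24*(7 + 5) + (5 - 1*(-4)))*1880 = (-24*12 + (5 + 4))*1880 = (-288 + 9)*1880 = -279*1880 = -524520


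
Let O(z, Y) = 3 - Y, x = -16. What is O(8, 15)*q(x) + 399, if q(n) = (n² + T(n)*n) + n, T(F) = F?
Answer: -5553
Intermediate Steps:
q(n) = n + 2*n² (q(n) = (n² + n*n) + n = (n² + n²) + n = 2*n² + n = n + 2*n²)
O(8, 15)*q(x) + 399 = (3 - 1*15)*(-16*(1 + 2*(-16))) + 399 = (3 - 15)*(-16*(1 - 32)) + 399 = -(-192)*(-31) + 399 = -12*496 + 399 = -5952 + 399 = -5553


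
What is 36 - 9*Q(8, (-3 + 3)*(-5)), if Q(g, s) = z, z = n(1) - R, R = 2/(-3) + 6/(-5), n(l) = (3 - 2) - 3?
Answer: 186/5 ≈ 37.200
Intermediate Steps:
n(l) = -2 (n(l) = 1 - 3 = -2)
R = -28/15 (R = 2*(-1/3) + 6*(-1/5) = -2/3 - 6/5 = -28/15 ≈ -1.8667)
z = -2/15 (z = -2 - 1*(-28/15) = -2 + 28/15 = -2/15 ≈ -0.13333)
Q(g, s) = -2/15
36 - 9*Q(8, (-3 + 3)*(-5)) = 36 - 9*(-2/15) = 36 + 6/5 = 186/5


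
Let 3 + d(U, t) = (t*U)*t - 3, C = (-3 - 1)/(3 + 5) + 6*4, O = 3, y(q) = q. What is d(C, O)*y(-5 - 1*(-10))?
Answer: 2055/2 ≈ 1027.5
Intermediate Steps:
C = 47/2 (C = -4/8 + 24 = -4*⅛ + 24 = -½ + 24 = 47/2 ≈ 23.500)
d(U, t) = -6 + U*t² (d(U, t) = -3 + ((t*U)*t - 3) = -3 + ((U*t)*t - 3) = -3 + (U*t² - 3) = -3 + (-3 + U*t²) = -6 + U*t²)
d(C, O)*y(-5 - 1*(-10)) = (-6 + (47/2)*3²)*(-5 - 1*(-10)) = (-6 + (47/2)*9)*(-5 + 10) = (-6 + 423/2)*5 = (411/2)*5 = 2055/2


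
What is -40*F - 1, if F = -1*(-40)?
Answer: -1601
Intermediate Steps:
F = 40
-40*F - 1 = -40*40 - 1 = -1600 - 1 = -1601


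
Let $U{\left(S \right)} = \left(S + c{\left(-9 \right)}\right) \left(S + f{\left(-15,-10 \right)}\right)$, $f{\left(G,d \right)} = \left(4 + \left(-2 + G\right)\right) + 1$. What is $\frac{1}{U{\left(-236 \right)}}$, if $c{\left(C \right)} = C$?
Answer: $\frac{1}{60760} \approx 1.6458 \cdot 10^{-5}$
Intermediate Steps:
$f{\left(G,d \right)} = 3 + G$ ($f{\left(G,d \right)} = \left(2 + G\right) + 1 = 3 + G$)
$U{\left(S \right)} = \left(-12 + S\right) \left(-9 + S\right)$ ($U{\left(S \right)} = \left(S - 9\right) \left(S + \left(3 - 15\right)\right) = \left(-9 + S\right) \left(S - 12\right) = \left(-9 + S\right) \left(-12 + S\right) = \left(-12 + S\right) \left(-9 + S\right)$)
$\frac{1}{U{\left(-236 \right)}} = \frac{1}{108 + \left(-236\right)^{2} - -4956} = \frac{1}{108 + 55696 + 4956} = \frac{1}{60760}$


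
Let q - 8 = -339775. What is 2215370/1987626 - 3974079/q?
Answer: 4325846182622/337664861571 ≈ 12.811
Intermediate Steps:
q = -339767 (q = 8 - 339775 = -339767)
2215370/1987626 - 3974079/q = 2215370/1987626 - 3974079/(-339767) = 2215370*(1/1987626) - 3974079*(-1/339767) = 1107685/993813 + 3974079/339767 = 4325846182622/337664861571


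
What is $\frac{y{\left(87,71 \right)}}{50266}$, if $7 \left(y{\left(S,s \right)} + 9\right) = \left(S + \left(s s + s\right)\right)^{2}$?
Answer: $\frac{13514769}{175931} \approx 76.819$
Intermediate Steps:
$y{\left(S,s \right)} = -9 + \frac{\left(S + s + s^{2}\right)^{2}}{7}$ ($y{\left(S,s \right)} = -9 + \frac{\left(S + \left(s s + s\right)\right)^{2}}{7} = -9 + \frac{\left(S + \left(s^{2} + s\right)\right)^{2}}{7} = -9 + \frac{\left(S + \left(s + s^{2}\right)\right)^{2}}{7} = -9 + \frac{\left(S + s + s^{2}\right)^{2}}{7}$)
$\frac{y{\left(87,71 \right)}}{50266} = \frac{-9 + \frac{\left(87 + 71 + 71^{2}\right)^{2}}{7}}{50266} = \left(-9 + \frac{\left(87 + 71 + 5041\right)^{2}}{7}\right) \frac{1}{50266} = \left(-9 + \frac{5199^{2}}{7}\right) \frac{1}{50266} = \left(-9 + \frac{1}{7} \cdot 27029601\right) \frac{1}{50266} = \left(-9 + \frac{27029601}{7}\right) \frac{1}{50266} = \frac{27029538}{7} \cdot \frac{1}{50266} = \frac{13514769}{175931}$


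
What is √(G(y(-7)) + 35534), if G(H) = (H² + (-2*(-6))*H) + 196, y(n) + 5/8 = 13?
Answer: 15*√10249/8 ≈ 189.82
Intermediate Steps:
y(n) = 99/8 (y(n) = -5/8 + 13 = 99/8)
G(H) = 196 + H² + 12*H (G(H) = (H² + 12*H) + 196 = 196 + H² + 12*H)
√(G(y(-7)) + 35534) = √((196 + (99/8)² + 12*(99/8)) + 35534) = √((196 + 9801/64 + 297/2) + 35534) = √(31849/64 + 35534) = √(2306025/64) = 15*√10249/8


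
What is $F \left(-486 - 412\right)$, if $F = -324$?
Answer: $290952$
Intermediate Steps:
$F \left(-486 - 412\right) = - 324 \left(-486 - 412\right) = \left(-324\right) \left(-898\right) = 290952$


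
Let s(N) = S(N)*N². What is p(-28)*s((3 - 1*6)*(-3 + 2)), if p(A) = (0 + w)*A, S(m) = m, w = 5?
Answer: -3780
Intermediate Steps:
p(A) = 5*A (p(A) = (0 + 5)*A = 5*A)
s(N) = N³ (s(N) = N*N² = N³)
p(-28)*s((3 - 1*6)*(-3 + 2)) = (5*(-28))*((3 - 1*6)*(-3 + 2))³ = -140*(-(3 - 6)³) = -140*(-3*(-1))³ = -140*3³ = -140*27 = -3780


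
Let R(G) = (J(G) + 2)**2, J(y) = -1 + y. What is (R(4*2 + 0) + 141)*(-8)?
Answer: -1776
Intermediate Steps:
R(G) = (1 + G)**2 (R(G) = ((-1 + G) + 2)**2 = (1 + G)**2)
(R(4*2 + 0) + 141)*(-8) = ((1 + (4*2 + 0))**2 + 141)*(-8) = ((1 + (8 + 0))**2 + 141)*(-8) = ((1 + 8)**2 + 141)*(-8) = (9**2 + 141)*(-8) = (81 + 141)*(-8) = 222*(-8) = -1776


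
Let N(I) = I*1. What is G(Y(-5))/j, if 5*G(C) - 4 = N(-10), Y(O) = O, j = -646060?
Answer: 3/1615150 ≈ 1.8574e-6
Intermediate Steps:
N(I) = I
G(C) = -6/5 (G(C) = 4/5 + (1/5)*(-10) = 4/5 - 2 = -6/5)
G(Y(-5))/j = -6/5/(-646060) = -6/5*(-1/646060) = 3/1615150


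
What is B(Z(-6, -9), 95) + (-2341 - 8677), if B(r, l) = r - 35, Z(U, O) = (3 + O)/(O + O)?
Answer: -33158/3 ≈ -11053.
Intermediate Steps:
Z(U, O) = (3 + O)/(2*O) (Z(U, O) = (3 + O)/((2*O)) = (3 + O)*(1/(2*O)) = (3 + O)/(2*O))
B(r, l) = -35 + r
B(Z(-6, -9), 95) + (-2341 - 8677) = (-35 + (1/2)*(3 - 9)/(-9)) + (-2341 - 8677) = (-35 + (1/2)*(-1/9)*(-6)) - 11018 = (-35 + 1/3) - 11018 = -104/3 - 11018 = -33158/3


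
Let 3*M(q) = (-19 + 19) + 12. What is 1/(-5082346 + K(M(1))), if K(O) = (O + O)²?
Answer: -1/5082282 ≈ -1.9676e-7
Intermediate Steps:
M(q) = 4 (M(q) = ((-19 + 19) + 12)/3 = (0 + 12)/3 = (⅓)*12 = 4)
K(O) = 4*O² (K(O) = (2*O)² = 4*O²)
1/(-5082346 + K(M(1))) = 1/(-5082346 + 4*4²) = 1/(-5082346 + 4*16) = 1/(-5082346 + 64) = 1/(-5082282) = -1/5082282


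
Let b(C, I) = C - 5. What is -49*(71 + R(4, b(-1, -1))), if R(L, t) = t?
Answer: -3185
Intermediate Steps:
b(C, I) = -5 + C
-49*(71 + R(4, b(-1, -1))) = -49*(71 + (-5 - 1)) = -49*(71 - 6) = -49*65 = -3185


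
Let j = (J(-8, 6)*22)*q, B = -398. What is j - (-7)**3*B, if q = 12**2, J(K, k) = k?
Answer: -117506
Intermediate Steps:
q = 144
j = 19008 (j = (6*22)*144 = 132*144 = 19008)
j - (-7)**3*B = 19008 - (-7)**3*(-398) = 19008 - (-343)*(-398) = 19008 - 1*136514 = 19008 - 136514 = -117506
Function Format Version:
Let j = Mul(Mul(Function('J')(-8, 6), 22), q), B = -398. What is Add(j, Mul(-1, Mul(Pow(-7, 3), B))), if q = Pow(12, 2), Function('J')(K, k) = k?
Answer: -117506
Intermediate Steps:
q = 144
j = 19008 (j = Mul(Mul(6, 22), 144) = Mul(132, 144) = 19008)
Add(j, Mul(-1, Mul(Pow(-7, 3), B))) = Add(19008, Mul(-1, Mul(Pow(-7, 3), -398))) = Add(19008, Mul(-1, Mul(-343, -398))) = Add(19008, Mul(-1, 136514)) = Add(19008, -136514) = -117506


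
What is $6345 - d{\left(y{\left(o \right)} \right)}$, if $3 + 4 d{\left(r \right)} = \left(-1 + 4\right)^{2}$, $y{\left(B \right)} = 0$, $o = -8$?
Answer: $\frac{12687}{2} \approx 6343.5$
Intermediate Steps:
$d{\left(r \right)} = \frac{3}{2}$ ($d{\left(r \right)} = - \frac{3}{4} + \frac{\left(-1 + 4\right)^{2}}{4} = - \frac{3}{4} + \frac{3^{2}}{4} = - \frac{3}{4} + \frac{1}{4} \cdot 9 = - \frac{3}{4} + \frac{9}{4} = \frac{3}{2}$)
$6345 - d{\left(y{\left(o \right)} \right)} = 6345 - \frac{3}{2} = \frac{12687}{2}$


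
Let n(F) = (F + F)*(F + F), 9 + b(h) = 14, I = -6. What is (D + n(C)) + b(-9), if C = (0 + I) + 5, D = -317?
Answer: -308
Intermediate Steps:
b(h) = 5 (b(h) = -9 + 14 = 5)
C = -1 (C = (0 - 6) + 5 = -6 + 5 = -1)
n(F) = 4*F² (n(F) = (2*F)*(2*F) = 4*F²)
(D + n(C)) + b(-9) = (-317 + 4*(-1)²) + 5 = (-317 + 4*1) + 5 = (-317 + 4) + 5 = -313 + 5 = -308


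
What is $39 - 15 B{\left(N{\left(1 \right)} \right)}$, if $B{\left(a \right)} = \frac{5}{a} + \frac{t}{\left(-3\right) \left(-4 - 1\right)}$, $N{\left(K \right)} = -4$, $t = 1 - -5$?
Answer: $\frac{207}{4} \approx 51.75$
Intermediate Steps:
$t = 6$ ($t = 1 + 5 = 6$)
$B{\left(a \right)} = \frac{2}{5} + \frac{5}{a}$ ($B{\left(a \right)} = \frac{5}{a} + \frac{6}{\left(-3\right) \left(-4 - 1\right)} = \frac{5}{a} + \frac{6}{\left(-3\right) \left(-5\right)} = \frac{5}{a} + \frac{6}{15} = \frac{5}{a} + 6 \cdot \frac{1}{15} = \frac{5}{a} + \frac{2}{5} = \frac{2}{5} + \frac{5}{a}$)
$39 - 15 B{\left(N{\left(1 \right)} \right)} = 39 - 15 \left(\frac{2}{5} + \frac{5}{-4}\right) = 39 - 15 \left(\frac{2}{5} + 5 \left(- \frac{1}{4}\right)\right) = 39 - 15 \left(\frac{2}{5} - \frac{5}{4}\right) = 39 - - \frac{51}{4} = 39 + \frac{51}{4} = \frac{207}{4}$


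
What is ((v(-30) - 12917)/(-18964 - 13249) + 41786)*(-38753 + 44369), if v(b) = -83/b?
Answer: 37797514529112/161065 ≈ 2.3467e+8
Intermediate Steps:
((v(-30) - 12917)/(-18964 - 13249) + 41786)*(-38753 + 44369) = ((-83/(-30) - 12917)/(-18964 - 13249) + 41786)*(-38753 + 44369) = ((-83*(-1/30) - 12917)/(-32213) + 41786)*5616 = ((83/30 - 12917)*(-1/32213) + 41786)*5616 = (-387427/30*(-1/32213) + 41786)*5616 = (387427/966390 + 41786)*5616 = (40381959967/966390)*5616 = 37797514529112/161065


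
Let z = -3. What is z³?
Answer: -27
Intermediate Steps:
z³ = (-3)³ = -27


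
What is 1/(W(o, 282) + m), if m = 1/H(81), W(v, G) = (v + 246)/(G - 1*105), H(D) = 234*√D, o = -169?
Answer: 124254/54113 ≈ 2.2962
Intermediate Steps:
W(v, G) = (246 + v)/(-105 + G) (W(v, G) = (246 + v)/(G - 105) = (246 + v)/(-105 + G))
m = 1/2106 (m = 1/(234*√81) = 1/(234*9) = 1/2106 ≈ 0.00047483)
1/(W(o, 282) + m) = 1/((246 - 169)/(-105 + 282) + 1/2106) = 1/(77/177 + 1/2106) = 1/(54113/124254) = 124254/54113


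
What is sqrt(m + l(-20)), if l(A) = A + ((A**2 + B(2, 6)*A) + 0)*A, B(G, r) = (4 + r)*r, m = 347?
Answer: sqrt(16327) ≈ 127.78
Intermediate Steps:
B(G, r) = r*(4 + r)
l(A) = A + A*(A**2 + 60*A) (l(A) = A + ((A**2 + (6*(4 + 6))*A) + 0)*A = A + ((A**2 + (6*10)*A) + 0)*A = A + ((A**2 + 60*A) + 0)*A = A + (A**2 + 60*A)*A = A + A*(A**2 + 60*A))
sqrt(m + l(-20)) = sqrt(347 - 20*(1 + (-20)**2 + 60*(-20))) = sqrt(347 - 20*(1 + 400 - 1200)) = sqrt(347 - 20*(-799)) = sqrt(347 + 15980) = sqrt(16327)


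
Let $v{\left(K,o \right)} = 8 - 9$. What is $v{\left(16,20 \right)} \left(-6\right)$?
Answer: $6$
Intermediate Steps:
$v{\left(K,o \right)} = -1$
$v{\left(16,20 \right)} \left(-6\right) = \left(-1\right) \left(-6\right) = 6$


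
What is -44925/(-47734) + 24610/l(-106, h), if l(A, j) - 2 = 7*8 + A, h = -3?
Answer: -293144335/572808 ≈ -511.77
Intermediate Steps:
l(A, j) = 58 + A (l(A, j) = 2 + (7*8 + A) = 2 + (56 + A) = 58 + A)
-44925/(-47734) + 24610/l(-106, h) = -44925/(-47734) + 24610/(58 - 106) = -44925*(-1/47734) + 24610/(-48) = 44925/47734 + 24610*(-1/48) = 44925/47734 - 12305/24 = -293144335/572808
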